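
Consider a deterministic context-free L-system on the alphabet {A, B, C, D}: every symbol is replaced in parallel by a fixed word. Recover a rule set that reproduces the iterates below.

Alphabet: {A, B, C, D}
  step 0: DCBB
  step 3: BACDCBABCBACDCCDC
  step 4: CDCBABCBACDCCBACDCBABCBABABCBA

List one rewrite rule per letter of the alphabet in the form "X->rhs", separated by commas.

  step 3 ⇒ step 4: BACDCBABCBACDCCDC ⇒ C·DC·BA·BC·BA·C·DC·C·BA·C·DC·BA·BC·BA·BA·BC·BA
    A ↦ DC
    B ↦ C
    C ↦ BA
    D ↦ BC

A->DC, B->C, C->BA, D->BC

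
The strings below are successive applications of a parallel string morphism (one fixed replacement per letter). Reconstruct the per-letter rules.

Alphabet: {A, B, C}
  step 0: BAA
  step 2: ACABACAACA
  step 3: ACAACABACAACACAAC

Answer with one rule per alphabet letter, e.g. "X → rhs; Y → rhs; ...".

  step 2 ⇒ step 3: ACABACAACA ⇒ AC·A·AC·AB·AC·A·AC·AC·A·AC
    A ↦ AC
    B ↦ AB
    C ↦ A

A->AC, B->AB, C->A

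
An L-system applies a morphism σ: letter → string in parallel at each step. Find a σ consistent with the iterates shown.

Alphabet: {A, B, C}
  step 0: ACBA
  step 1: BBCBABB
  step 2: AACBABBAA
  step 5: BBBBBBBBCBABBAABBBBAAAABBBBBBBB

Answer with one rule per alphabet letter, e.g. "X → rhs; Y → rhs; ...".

  step 1 ⇒ step 2: BBCBABB ⇒ A·A·CB·A·BB·A·A
    A ↦ BB
    B ↦ A
    C ↦ CB

A->BB, B->A, C->CB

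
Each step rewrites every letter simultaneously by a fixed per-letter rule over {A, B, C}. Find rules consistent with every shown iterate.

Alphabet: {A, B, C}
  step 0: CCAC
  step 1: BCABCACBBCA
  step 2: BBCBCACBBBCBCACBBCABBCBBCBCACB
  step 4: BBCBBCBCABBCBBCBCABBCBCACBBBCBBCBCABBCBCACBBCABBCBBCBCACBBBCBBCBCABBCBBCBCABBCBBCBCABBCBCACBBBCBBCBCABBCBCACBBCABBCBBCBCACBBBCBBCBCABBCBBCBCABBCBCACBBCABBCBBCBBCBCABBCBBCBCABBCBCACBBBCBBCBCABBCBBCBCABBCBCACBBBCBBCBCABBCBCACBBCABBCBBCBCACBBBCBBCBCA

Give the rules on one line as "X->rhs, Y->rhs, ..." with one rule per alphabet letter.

A->CB, B->BBC, C->BCA

  step 1 ⇒ step 2: BCABCACBBCA ⇒ BBC·BCA·CB·BBC·BCA·CB·BCA·BBC·BBC·BCA·CB
    A ↦ CB
    B ↦ BBC
    C ↦ BCA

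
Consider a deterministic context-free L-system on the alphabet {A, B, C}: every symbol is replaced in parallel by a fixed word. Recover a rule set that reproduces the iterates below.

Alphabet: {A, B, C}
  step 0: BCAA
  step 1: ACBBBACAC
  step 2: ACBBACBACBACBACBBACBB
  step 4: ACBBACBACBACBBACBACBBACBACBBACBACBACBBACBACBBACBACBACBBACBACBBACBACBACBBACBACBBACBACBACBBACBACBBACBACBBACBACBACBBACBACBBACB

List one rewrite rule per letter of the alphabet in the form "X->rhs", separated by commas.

A->AC, B->ACB, C->BB

  step 1 ⇒ step 2: ACBBBACAC ⇒ AC·BB·ACB·ACB·ACB·AC·BB·AC·BB
    A ↦ AC
    B ↦ ACB
    C ↦ BB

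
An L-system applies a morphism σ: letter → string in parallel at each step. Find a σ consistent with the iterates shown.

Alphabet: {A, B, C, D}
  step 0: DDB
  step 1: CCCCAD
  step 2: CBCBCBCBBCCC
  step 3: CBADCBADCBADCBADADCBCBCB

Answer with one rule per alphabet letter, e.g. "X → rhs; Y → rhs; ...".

  step 2 ⇒ step 3: CBCBCBCBBCCC ⇒ CB·AD·CB·AD·CB·AD·CB·AD·AD·CB·CB·CB
    B ↦ AD
    C ↦ CB
  step 1 ⇒ step 2: CCCCAD ⇒ CB·CB·CB·CB·BC·CC
    A ↦ BC
  step 0 ⇒ step 1: DDB ⇒ CC·CC·AD
    D ↦ CC

A->BC, B->AD, C->CB, D->CC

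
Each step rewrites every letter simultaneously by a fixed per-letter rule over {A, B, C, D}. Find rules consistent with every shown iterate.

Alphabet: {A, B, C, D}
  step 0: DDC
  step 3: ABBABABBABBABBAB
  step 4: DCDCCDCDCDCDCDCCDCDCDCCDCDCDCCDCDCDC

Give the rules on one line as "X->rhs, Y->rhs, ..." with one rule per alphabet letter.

A->D, B->CDC, C->AB, D->B

  step 3 ⇒ step 4: ABBABABBABBABBAB ⇒ D·CDC·CDC·D·CDC·D·CDC·CDC·D·CDC·CDC·D·CDC·CDC·D·CDC
    A ↦ D
    B ↦ CDC
    C ↦ AB  (constrained at step 0)
    D ↦ B  (constrained at step 0)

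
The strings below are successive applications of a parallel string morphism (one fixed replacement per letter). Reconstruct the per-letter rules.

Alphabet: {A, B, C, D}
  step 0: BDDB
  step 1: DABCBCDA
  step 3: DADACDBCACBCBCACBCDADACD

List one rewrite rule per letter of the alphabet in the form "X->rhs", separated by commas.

  step 0 ⇒ step 1: BDDB ⇒ DA·BC·BC·DA
    B ↦ DA
    D ↦ BC
    A ↦ AC  (constrained at step 1)
    C ↦ D  (constrained at step 1)

A->AC, B->DA, C->D, D->BC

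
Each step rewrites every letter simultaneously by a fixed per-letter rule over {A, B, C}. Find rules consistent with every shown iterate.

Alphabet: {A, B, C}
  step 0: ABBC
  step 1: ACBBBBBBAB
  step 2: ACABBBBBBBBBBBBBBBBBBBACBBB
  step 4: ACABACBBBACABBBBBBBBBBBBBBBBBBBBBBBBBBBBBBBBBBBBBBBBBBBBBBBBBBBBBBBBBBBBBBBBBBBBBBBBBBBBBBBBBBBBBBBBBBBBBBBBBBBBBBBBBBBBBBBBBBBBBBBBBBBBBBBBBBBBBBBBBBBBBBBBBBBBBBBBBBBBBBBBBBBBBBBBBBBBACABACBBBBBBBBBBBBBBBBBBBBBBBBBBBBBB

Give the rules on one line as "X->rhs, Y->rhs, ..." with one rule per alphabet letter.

  step 1 ⇒ step 2: ACBBBBBBAB ⇒ AC·AB·BBB·BBB·BBB·BBB·BBB·BBB·AC·BBB
    A ↦ AC
    B ↦ BBB
    C ↦ AB

A->AC, B->BBB, C->AB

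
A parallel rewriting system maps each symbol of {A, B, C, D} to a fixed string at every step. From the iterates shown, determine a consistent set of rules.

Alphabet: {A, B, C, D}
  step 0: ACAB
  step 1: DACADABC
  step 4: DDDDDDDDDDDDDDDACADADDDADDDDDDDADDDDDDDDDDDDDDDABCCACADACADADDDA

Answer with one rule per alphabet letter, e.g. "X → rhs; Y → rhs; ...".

  step 0 ⇒ step 1: ACAB ⇒ DA·CA·DA·BC
    A ↦ DA
    B ↦ BC
    C ↦ CA
    D ↦ DD  (constrained at step 1)

A->DA, B->BC, C->CA, D->DD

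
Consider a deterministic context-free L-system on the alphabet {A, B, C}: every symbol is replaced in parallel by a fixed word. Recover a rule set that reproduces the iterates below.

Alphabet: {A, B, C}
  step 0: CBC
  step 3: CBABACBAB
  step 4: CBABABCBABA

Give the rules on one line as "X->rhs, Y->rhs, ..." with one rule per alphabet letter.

A->B, B->A, C->CB

  step 3 ⇒ step 4: CBABACBAB ⇒ CB·A·B·A·B·CB·A·B·A
    A ↦ B
    B ↦ A
    C ↦ CB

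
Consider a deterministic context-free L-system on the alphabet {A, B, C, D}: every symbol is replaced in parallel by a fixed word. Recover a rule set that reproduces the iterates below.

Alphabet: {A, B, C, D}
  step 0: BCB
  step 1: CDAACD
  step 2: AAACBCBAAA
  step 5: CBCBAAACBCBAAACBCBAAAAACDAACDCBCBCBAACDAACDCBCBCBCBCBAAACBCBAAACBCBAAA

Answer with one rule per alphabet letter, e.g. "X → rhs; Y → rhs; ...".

A->CB, B->CD, C->AA, D->A

  step 1 ⇒ step 2: CDAACD ⇒ AA·A·CB·CB·AA·A
    A ↦ CB
    C ↦ AA
    D ↦ A
  step 0 ⇒ step 1: BCB ⇒ CD·AA·CD
    B ↦ CD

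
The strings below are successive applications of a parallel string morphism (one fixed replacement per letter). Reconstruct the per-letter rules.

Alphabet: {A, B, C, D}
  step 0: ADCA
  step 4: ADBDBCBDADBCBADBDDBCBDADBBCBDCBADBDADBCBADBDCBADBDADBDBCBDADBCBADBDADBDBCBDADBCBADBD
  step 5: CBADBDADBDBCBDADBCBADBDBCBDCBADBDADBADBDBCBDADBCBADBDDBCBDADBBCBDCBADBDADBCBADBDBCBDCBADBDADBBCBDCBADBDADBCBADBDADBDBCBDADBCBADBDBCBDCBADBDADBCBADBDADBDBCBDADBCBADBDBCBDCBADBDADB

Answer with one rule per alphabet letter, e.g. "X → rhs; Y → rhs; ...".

  step 4 ⇒ step 5: ADBDBCBDADBCBADBDDBCBDADBBCBDCBADBDADBCBADBDCBADBDADBDBCBDADBCBADBDADBDBCBDADBCBADBD ⇒ CB·ADB·D·ADB·D·BCB·D·ADB·CB·ADB·D·BCB·D·CB·ADB·D·ADB·ADB·D·BCB·D·ADB·CB·ADB·D·D·BCB·D·ADB·BCB·D·CB·ADB·D·ADB·CB·ADB·D·BCB·D·CB·ADB·D·ADB·BCB·D·CB·ADB·D·ADB·CB·ADB·D·ADB·D·BCB·D·ADB·CB·ADB·D·BCB·D·CB·ADB·D·ADB·CB·ADB·D·ADB·D·BCB·D·ADB·CB·ADB·D·BCB·D·CB·ADB·D·ADB
    A ↦ CB
    B ↦ D
    C ↦ BCB
    D ↦ ADB

A->CB, B->D, C->BCB, D->ADB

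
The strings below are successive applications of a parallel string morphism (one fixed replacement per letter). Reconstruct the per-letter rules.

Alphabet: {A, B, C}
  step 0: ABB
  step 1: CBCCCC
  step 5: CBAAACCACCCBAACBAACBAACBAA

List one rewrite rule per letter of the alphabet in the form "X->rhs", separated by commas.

  step 0 ⇒ step 1: ABB ⇒ CB·CC·CC
    A ↦ CB
    B ↦ CC
    C ↦ A  (constrained at step 1)

A->CB, B->CC, C->A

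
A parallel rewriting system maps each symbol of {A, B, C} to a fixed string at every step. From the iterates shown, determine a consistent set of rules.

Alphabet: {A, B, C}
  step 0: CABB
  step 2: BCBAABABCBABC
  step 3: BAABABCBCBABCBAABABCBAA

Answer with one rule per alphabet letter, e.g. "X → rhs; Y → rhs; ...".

A->BC, B->BA, C->A

  step 2 ⇒ step 3: BCBAABABCBABC ⇒ BA·A·BA·BC·BC·BA·BC·BA·A·BA·BC·BA·A
    A ↦ BC
    B ↦ BA
    C ↦ A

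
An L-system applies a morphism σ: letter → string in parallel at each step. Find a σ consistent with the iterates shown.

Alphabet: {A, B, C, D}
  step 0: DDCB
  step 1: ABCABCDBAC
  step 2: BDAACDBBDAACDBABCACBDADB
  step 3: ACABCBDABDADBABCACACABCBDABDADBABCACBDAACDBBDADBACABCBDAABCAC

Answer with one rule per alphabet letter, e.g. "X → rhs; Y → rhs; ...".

A->BDA, B->AC, C->DB, D->ABC

  step 2 ⇒ step 3: BDAACDBBDAACDBABCACBDADB ⇒ AC·ABC·BDA·BDA·DB·ABC·AC·AC·ABC·BDA·BDA·DB·ABC·AC·BDA·AC·DB·BDA·DB·AC·ABC·BDA·ABC·AC
    A ↦ BDA
    B ↦ AC
    C ↦ DB
    D ↦ ABC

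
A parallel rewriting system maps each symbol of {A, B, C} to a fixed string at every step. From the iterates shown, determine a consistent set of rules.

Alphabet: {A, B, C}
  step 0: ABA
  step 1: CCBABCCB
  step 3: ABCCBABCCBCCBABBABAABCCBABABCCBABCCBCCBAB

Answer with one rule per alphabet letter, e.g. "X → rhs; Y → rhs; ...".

  step 0 ⇒ step 1: ABA ⇒ CCB·AB·CCB
    A ↦ CCB
    B ↦ AB
    C ↦ BA  (constrained at step 1)

A->CCB, B->AB, C->BA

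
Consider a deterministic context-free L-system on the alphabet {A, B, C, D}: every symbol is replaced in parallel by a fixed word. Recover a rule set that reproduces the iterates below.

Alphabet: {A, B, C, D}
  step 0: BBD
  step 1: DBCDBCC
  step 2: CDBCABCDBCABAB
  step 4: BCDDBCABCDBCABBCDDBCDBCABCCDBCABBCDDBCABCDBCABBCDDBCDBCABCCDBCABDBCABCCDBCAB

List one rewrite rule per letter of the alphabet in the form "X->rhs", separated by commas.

  step 1 ⇒ step 2: DBCDBCC ⇒ C·DBC·AB·C·DBC·AB·AB
    B ↦ DBC
    C ↦ AB
    D ↦ C
    A ↦ BCD  (constrained at step 2)

A->BCD, B->DBC, C->AB, D->C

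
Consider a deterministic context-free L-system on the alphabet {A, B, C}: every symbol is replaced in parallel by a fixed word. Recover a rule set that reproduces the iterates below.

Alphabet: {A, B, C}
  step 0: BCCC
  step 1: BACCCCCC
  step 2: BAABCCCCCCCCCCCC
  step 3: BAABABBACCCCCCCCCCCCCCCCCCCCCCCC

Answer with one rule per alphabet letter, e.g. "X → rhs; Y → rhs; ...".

A->AB, B->BA, C->CC

  step 2 ⇒ step 3: BAABCCCCCCCCCCCC ⇒ BA·AB·AB·BA·CC·CC·CC·CC·CC·CC·CC·CC·CC·CC·CC·CC
    A ↦ AB
    B ↦ BA
    C ↦ CC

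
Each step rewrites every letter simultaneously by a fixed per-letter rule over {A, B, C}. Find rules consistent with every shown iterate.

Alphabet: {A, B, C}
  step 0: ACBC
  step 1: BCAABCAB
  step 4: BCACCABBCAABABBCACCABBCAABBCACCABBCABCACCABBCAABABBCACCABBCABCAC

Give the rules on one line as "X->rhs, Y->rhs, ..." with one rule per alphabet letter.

  step 0 ⇒ step 1: ACBC ⇒ BCA·AB·C·AB
    A ↦ BCA
    B ↦ C
    C ↦ AB

A->BCA, B->C, C->AB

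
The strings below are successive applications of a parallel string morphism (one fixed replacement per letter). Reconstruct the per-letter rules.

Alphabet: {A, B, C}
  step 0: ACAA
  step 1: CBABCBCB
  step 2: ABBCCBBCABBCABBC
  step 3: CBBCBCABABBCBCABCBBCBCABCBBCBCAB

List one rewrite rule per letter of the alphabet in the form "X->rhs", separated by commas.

  step 2 ⇒ step 3: ABBCCBBCABBCABBC ⇒ CB·BC·BC·AB·AB·BC·BC·AB·CB·BC·BC·AB·CB·BC·BC·AB
    A ↦ CB
    B ↦ BC
    C ↦ AB

A->CB, B->BC, C->AB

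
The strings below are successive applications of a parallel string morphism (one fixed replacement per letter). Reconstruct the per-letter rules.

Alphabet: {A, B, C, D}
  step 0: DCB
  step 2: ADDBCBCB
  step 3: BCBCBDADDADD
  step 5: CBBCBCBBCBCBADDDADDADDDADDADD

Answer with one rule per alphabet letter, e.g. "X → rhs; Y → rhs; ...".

A->B, B->D, C->AD, D->CB

  step 2 ⇒ step 3: ADDBCBCB ⇒ B·CB·CB·D·AD·D·AD·D
    A ↦ B
    B ↦ D
    C ↦ AD
    D ↦ CB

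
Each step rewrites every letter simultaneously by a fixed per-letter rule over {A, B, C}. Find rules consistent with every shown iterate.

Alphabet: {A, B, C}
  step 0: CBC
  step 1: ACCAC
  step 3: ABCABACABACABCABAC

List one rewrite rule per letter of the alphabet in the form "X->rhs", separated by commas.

  step 0 ⇒ step 1: CBC ⇒ AC·C·AC
    B ↦ C
    C ↦ AC
    A ↦ AB  (constrained at step 1)

A->AB, B->C, C->AC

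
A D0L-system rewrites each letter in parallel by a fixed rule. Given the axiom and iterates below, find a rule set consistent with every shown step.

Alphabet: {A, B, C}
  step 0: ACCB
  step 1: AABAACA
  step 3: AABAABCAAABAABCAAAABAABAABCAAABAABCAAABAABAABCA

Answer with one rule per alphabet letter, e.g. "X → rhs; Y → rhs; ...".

  step 0 ⇒ step 1: ACCB ⇒ AAB·A·A·CA
    A ↦ AAB
    B ↦ CA
    C ↦ A

A->AAB, B->CA, C->A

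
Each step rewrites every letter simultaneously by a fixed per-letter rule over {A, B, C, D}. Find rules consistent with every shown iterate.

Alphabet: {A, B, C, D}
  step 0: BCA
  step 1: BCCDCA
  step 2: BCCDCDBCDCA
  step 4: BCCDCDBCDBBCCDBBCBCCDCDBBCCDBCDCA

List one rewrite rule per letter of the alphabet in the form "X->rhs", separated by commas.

A->CA, B->BC, C->CD, D->B

  step 1 ⇒ step 2: BCCDCA ⇒ BC·CD·CD·B·CD·CA
    A ↦ CA
    B ↦ BC
    C ↦ CD
    D ↦ B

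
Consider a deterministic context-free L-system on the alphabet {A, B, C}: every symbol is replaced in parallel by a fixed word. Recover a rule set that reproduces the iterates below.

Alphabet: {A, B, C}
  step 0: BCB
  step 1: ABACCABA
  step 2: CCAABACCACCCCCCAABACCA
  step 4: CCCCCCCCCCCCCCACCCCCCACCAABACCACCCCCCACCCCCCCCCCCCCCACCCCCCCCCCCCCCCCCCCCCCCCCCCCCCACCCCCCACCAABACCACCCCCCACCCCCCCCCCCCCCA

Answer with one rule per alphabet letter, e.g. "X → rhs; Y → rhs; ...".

  step 1 ⇒ step 2: ABACCABA ⇒ CCA·ABA·CCA·CC·CC·CCA·ABA·CCA
    A ↦ CCA
    B ↦ ABA
    C ↦ CC

A->CCA, B->ABA, C->CC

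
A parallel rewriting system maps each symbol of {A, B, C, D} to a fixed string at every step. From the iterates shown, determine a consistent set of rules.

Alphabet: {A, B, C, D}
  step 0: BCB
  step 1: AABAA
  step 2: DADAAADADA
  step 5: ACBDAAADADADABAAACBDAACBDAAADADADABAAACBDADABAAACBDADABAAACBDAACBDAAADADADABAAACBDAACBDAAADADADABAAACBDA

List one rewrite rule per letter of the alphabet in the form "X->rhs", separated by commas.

A->DA, B->AA, C->B, D->ACB

  step 1 ⇒ step 2: AABAA ⇒ DA·DA·AA·DA·DA
    A ↦ DA
    B ↦ AA
  step 0 ⇒ step 1: BCB ⇒ AA·B·AA
    C ↦ B
    D ↦ ACB  (constrained at step 2)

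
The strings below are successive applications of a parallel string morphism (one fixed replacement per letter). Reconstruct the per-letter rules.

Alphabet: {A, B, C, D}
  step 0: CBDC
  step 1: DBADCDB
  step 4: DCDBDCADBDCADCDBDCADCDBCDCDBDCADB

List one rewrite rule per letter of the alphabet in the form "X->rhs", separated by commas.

A->C, B->A, C->DB, D->DC

  step 0 ⇒ step 1: CBDC ⇒ DB·A·DC·DB
    B ↦ A
    C ↦ DB
    D ↦ DC
    A ↦ C  (constrained at step 1)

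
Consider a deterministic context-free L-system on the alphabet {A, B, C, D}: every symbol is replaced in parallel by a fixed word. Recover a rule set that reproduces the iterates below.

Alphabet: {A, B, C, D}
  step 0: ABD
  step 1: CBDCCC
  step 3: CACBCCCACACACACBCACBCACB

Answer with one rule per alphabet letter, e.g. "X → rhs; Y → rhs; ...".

A->CB, B->DC, C->CA, D->CC

  step 0 ⇒ step 1: ABD ⇒ CB·DC·CC
    A ↦ CB
    B ↦ DC
    D ↦ CC
    C ↦ CA  (constrained at step 1)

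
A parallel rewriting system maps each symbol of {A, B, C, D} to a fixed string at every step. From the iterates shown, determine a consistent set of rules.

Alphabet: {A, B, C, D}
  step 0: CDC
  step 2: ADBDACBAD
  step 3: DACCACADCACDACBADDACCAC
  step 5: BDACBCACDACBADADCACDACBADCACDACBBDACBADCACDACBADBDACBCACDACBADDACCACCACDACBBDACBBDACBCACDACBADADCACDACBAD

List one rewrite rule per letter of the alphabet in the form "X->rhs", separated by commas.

A->DAC, B->AD, C->B, D->CAC

  step 2 ⇒ step 3: ADBDACBAD ⇒ DAC·CAC·AD·CAC·DAC·B·AD·DAC·CAC
    A ↦ DAC
    B ↦ AD
    C ↦ B
    D ↦ CAC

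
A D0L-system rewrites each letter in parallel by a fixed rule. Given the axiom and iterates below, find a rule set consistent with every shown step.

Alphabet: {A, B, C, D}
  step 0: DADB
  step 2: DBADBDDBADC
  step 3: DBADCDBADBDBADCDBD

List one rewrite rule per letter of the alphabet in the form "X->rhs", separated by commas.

A->DC, B->A, C->D, D->DB

  step 2 ⇒ step 3: DBADBDDBADC ⇒ DB·A·DC·DB·A·DB·DB·A·DC·DB·D
    A ↦ DC
    B ↦ A
    C ↦ D
    D ↦ DB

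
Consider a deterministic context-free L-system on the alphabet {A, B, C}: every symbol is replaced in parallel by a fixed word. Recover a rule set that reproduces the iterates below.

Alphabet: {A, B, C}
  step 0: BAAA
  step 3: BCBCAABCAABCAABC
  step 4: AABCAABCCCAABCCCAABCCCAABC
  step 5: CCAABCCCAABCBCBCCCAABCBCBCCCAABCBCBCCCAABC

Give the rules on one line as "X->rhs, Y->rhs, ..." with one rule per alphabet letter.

A->C, B->AA, C->BC

  step 4 ⇒ step 5: AABCAABCCCAABCCCAABCCCAABC ⇒ C·C·AA·BC·C·C·AA·BC·BC·BC·C·C·AA·BC·BC·BC·C·C·AA·BC·BC·BC·C·C·AA·BC
    A ↦ C
    B ↦ AA
    C ↦ BC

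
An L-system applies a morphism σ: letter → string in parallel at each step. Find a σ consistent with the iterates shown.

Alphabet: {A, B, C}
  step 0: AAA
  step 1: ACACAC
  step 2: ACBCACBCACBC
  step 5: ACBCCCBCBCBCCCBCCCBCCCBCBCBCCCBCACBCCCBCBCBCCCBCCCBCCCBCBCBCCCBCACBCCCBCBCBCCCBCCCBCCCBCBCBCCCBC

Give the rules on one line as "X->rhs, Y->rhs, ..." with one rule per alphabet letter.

A->AC, B->CC, C->BC

  step 1 ⇒ step 2: ACACAC ⇒ AC·BC·AC·BC·AC·BC
    A ↦ AC
    C ↦ BC
    B ↦ CC  (constrained at step 2)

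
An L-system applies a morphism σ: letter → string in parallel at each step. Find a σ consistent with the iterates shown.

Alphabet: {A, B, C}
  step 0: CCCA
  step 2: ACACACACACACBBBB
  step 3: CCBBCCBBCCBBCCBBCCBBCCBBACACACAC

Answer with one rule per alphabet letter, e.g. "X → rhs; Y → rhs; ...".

  step 2 ⇒ step 3: ACACACACACACBBBB ⇒ CC·BB·CC·BB·CC·BB·CC·BB·CC·BB·CC·BB·AC·AC·AC·AC
    A ↦ CC
    B ↦ AC
    C ↦ BB

A->CC, B->AC, C->BB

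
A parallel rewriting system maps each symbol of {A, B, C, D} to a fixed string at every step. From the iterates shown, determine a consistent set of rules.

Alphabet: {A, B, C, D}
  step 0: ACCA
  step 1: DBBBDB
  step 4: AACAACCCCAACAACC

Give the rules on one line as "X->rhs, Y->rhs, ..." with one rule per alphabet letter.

A->DB, B->C, C->B, D->AA

  step 0 ⇒ step 1: ACCA ⇒ DB·B·B·DB
    A ↦ DB
    C ↦ B
    B ↦ C  (constrained at step 1)
    D ↦ AA  (constrained at step 1)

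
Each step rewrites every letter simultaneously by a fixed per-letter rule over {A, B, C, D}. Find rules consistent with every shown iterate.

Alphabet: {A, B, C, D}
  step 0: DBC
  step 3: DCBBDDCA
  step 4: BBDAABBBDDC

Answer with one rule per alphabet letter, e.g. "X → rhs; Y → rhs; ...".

A->DC, B->A, C->BD, D->B

  step 3 ⇒ step 4: DCBBDDCA ⇒ B·BD·A·A·B·B·BD·DC
    A ↦ DC
    B ↦ A
    C ↦ BD
    D ↦ B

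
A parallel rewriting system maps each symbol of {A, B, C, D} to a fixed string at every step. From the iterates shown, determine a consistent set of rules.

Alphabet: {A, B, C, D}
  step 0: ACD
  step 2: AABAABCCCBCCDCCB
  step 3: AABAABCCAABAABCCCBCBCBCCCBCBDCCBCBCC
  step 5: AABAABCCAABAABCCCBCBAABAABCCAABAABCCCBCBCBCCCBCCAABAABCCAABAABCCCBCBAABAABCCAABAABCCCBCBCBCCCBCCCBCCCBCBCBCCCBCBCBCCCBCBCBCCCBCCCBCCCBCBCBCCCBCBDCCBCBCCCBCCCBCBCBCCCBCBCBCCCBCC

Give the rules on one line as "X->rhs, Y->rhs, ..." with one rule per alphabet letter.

A->AAB, B->CC, C->CB, D->DC

  step 2 ⇒ step 3: AABAABCCCBCCDCCB ⇒ AAB·AAB·CC·AAB·AAB·CC·CB·CB·CB·CC·CB·CB·DC·CB·CB·CC
    A ↦ AAB
    B ↦ CC
    C ↦ CB
    D ↦ DC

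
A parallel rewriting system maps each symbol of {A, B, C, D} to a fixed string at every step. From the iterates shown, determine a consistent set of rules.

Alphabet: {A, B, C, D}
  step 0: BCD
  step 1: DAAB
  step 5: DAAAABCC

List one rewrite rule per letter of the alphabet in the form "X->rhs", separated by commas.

A->C, B->DA, C->A, D->B

  step 0 ⇒ step 1: BCD ⇒ DA·A·B
    B ↦ DA
    C ↦ A
    D ↦ B
    A ↦ C  (constrained at step 1)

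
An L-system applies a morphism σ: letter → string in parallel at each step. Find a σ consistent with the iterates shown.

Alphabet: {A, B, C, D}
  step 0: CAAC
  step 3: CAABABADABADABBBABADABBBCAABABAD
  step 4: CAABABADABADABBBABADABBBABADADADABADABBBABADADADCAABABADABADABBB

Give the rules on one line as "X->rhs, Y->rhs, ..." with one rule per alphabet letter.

  step 3 ⇒ step 4: CAABABADABADABBBABADABBBCAABABAD ⇒ CA·AB·AB·AD·AB·AD·AB·BB·AB·AD·AB·BB·AB·AD·AD·AD·AB·AD·AB·BB·AB·AD·AD·AD·CA·AB·AB·AD·AB·AD·AB·BB
    A ↦ AB
    B ↦ AD
    C ↦ CA
    D ↦ BB

A->AB, B->AD, C->CA, D->BB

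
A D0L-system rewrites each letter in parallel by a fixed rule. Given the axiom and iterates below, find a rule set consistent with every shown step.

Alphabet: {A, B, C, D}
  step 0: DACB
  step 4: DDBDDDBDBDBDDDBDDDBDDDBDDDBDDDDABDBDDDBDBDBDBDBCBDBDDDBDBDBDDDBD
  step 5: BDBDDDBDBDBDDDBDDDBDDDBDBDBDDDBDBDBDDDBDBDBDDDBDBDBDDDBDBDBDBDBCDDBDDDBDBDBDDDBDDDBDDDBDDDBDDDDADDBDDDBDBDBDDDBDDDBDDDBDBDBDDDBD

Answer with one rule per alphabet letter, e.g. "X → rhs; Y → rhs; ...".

  step 4 ⇒ step 5: DDBDDDBDBDBDDDBDDDBDDDBDDDBDDDDABDBDDDBDBDBDBDBCBDBDDDBDBDBDDDBD ⇒ BD·BD·DD·BD·BD·BD·DD·BD·DD·BD·DD·BD·BD·BD·DD·BD·BD·BD·DD·BD·BD·BD·DD·BD·BD·BD·DD·BD·BD·BD·BD·BC·DD·BD·DD·BD·BD·BD·DD·BD·DD·BD·DD·BD·DD·BD·DD·DA·DD·BD·DD·BD·BD·BD·DD·BD·DD·BD·DD·BD·BD·BD·DD·BD
    A ↦ BC
    B ↦ DD
    C ↦ DA
    D ↦ BD

A->BC, B->DD, C->DA, D->BD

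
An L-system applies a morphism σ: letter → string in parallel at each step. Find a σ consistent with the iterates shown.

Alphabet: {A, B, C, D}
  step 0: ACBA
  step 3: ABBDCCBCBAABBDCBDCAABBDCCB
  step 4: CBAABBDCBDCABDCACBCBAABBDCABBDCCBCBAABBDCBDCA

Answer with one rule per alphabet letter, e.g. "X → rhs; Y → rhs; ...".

  step 3 ⇒ step 4: ABBDCCBCBAABBDCBDCAABBDCCB ⇒ CB·A·A·B·BDC·BDC·A·BDC·A·CB·CB·A·A·B·BDC·A·B·BDC·CB·CB·A·A·B·BDC·BDC·A
    A ↦ CB
    B ↦ A
    C ↦ BDC
    D ↦ B

A->CB, B->A, C->BDC, D->B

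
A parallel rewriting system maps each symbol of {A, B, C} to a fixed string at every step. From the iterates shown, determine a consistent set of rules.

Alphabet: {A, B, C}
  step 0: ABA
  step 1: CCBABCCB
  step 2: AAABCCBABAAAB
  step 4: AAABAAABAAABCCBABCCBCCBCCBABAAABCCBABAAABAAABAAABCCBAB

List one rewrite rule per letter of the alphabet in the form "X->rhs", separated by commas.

A->CCB, B->AB, C->A

  step 1 ⇒ step 2: CCBABCCB ⇒ A·A·AB·CCB·AB·A·A·AB
    A ↦ CCB
    B ↦ AB
    C ↦ A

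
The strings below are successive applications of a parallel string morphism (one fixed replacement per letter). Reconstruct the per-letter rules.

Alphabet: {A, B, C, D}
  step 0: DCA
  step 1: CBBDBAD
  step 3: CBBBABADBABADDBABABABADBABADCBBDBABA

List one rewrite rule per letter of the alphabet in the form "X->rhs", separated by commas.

A->BAD, B->BA, C->D, D->CBB

  step 0 ⇒ step 1: DCA ⇒ CBB·D·BAD
    A ↦ BAD
    C ↦ D
    D ↦ CBB
    B ↦ BA  (constrained at step 1)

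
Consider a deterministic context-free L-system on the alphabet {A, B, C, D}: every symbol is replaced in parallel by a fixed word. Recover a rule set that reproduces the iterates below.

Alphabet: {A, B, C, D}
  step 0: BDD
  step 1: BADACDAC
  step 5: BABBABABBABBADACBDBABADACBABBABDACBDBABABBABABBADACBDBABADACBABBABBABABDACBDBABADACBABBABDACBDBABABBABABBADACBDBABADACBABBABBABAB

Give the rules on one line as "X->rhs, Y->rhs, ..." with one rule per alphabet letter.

A->B, B->BA, C->DBA, D->DAC

  step 0 ⇒ step 1: BDD ⇒ BA·DAC·DAC
    B ↦ BA
    D ↦ DAC
    A ↦ B  (constrained at step 1)
    C ↦ DBA  (constrained at step 1)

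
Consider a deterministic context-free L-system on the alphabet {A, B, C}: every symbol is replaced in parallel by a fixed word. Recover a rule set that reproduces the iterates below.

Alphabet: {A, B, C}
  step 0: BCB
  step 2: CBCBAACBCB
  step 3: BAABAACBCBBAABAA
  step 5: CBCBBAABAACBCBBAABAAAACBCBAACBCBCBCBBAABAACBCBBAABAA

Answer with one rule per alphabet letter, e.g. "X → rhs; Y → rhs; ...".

  step 2 ⇒ step 3: CBCBAACBCB ⇒ B·AA·B·AA·CB·CB·B·AA·B·AA
    A ↦ CB
    B ↦ AA
    C ↦ B

A->CB, B->AA, C->B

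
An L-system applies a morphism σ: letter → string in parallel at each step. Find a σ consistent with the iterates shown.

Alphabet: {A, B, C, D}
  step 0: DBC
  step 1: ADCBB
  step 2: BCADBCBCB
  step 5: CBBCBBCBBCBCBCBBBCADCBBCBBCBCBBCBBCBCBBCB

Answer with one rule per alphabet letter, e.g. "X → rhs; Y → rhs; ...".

A->BC, B->CB, C->B, D->AD

  step 1 ⇒ step 2: ADCBB ⇒ BC·AD·B·CB·CB
    A ↦ BC
    B ↦ CB
    C ↦ B
    D ↦ AD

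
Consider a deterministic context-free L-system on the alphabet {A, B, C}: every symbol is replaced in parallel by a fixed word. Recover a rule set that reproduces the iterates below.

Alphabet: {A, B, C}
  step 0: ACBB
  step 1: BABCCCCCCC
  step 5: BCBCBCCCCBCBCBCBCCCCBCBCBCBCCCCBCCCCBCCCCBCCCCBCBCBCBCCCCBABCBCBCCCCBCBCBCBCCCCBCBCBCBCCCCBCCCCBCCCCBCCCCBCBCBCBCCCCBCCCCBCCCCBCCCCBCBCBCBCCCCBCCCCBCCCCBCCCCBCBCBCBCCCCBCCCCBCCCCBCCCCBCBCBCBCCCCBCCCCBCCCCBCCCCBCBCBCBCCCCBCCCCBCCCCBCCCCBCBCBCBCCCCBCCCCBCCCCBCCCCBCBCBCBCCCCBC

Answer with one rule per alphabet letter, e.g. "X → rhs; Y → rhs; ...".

A->BA, B->CCC, C->BC

  step 0 ⇒ step 1: ACBB ⇒ BA·BC·CCC·CCC
    A ↦ BA
    B ↦ CCC
    C ↦ BC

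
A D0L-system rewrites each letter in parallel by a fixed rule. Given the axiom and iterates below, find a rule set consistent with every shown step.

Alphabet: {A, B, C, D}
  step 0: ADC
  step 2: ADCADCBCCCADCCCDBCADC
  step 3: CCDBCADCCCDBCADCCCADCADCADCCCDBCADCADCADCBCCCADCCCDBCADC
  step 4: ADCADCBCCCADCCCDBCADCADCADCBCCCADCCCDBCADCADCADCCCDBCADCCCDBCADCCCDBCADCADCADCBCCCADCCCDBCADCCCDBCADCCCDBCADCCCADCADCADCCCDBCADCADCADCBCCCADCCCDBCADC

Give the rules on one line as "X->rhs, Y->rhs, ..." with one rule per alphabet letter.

A->CCD, B->CC, C->ADC, D->BC

  step 3 ⇒ step 4: CCDBCADCCCDBCADCCCADCADCADCCCDBCADCADCADCBCCCADCCCDBCADC ⇒ ADC·ADC·BC·CC·ADC·CCD·BC·ADC·ADC·ADC·BC·CC·ADC·CCD·BC·ADC·ADC·ADC·CCD·BC·ADC·CCD·BC·ADC·CCD·BC·ADC·ADC·ADC·BC·CC·ADC·CCD·BC·ADC·CCD·BC·ADC·CCD·BC·ADC·CC·ADC·ADC·ADC·CCD·BC·ADC·ADC·ADC·BC·CC·ADC·CCD·BC·ADC
    A ↦ CCD
    B ↦ CC
    C ↦ ADC
    D ↦ BC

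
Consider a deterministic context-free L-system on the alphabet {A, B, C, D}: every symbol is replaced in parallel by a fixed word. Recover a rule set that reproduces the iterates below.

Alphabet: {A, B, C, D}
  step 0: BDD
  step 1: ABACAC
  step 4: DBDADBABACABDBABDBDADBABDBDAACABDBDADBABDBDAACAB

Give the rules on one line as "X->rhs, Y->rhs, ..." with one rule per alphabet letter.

A->DB, B->AB, C->DA, D->AC

  step 0 ⇒ step 1: BDD ⇒ AB·AC·AC
    B ↦ AB
    D ↦ AC
    A ↦ DB  (constrained at step 1)
    C ↦ DA  (constrained at step 1)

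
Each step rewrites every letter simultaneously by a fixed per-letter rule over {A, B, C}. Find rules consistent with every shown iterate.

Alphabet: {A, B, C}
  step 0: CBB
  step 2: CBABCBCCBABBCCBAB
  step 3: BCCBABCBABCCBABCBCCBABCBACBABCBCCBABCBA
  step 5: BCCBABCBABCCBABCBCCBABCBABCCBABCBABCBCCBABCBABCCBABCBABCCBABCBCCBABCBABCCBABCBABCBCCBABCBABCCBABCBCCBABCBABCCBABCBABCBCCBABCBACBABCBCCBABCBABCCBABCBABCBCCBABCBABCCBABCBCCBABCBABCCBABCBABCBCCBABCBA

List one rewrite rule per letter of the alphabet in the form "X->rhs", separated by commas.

A->B, B->CBA, C->BC

  step 2 ⇒ step 3: CBABCBCCBABBCCBAB ⇒ BC·CBA·B·CBA·BC·CBA·BC·BC·CBA·B·CBA·CBA·BC·BC·CBA·B·CBA
    A ↦ B
    B ↦ CBA
    C ↦ BC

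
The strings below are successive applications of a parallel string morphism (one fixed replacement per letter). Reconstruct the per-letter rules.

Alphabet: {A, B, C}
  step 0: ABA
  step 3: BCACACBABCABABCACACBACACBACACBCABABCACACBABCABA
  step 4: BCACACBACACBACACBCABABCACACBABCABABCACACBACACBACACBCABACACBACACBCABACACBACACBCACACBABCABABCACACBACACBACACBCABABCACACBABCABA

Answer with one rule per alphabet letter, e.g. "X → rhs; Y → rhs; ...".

A->BA, B->BCA, C->CAC

  step 3 ⇒ step 4: BCACACBABCABABCACACBACACBACACBCABABCACACBABCABA ⇒ BCA·CAC·BA·CAC·BA·CAC·BCA·BA·BCA·CAC·BA·BCA·BA·BCA·CAC·BA·CAC·BA·CAC·BCA·BA·CAC·BA·CAC·BCA·BA·CAC·BA·CAC·BCA·CAC·BA·BCA·BA·BCA·CAC·BA·CAC·BA·CAC·BCA·BA·BCA·CAC·BA·BCA·BA
    A ↦ BA
    B ↦ BCA
    C ↦ CAC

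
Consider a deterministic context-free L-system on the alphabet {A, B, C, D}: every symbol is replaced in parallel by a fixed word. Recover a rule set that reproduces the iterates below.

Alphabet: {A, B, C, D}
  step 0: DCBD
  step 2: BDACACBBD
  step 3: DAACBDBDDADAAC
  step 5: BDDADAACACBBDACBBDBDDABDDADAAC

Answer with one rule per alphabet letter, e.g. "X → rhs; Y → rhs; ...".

  step 2 ⇒ step 3: BDACACBBD ⇒ DA·AC·B·D·B·D·DA·DA·AC
    A ↦ B
    B ↦ DA
    C ↦ D
    D ↦ AC

A->B, B->DA, C->D, D->AC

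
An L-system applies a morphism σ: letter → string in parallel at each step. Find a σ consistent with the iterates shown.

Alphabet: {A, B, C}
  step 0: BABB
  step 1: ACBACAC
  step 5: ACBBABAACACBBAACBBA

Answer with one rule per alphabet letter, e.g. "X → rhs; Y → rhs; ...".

  step 0 ⇒ step 1: BABB ⇒ AC·B·AC·AC
    A ↦ B
    B ↦ AC
    C ↦ A  (constrained at step 1)

A->B, B->AC, C->A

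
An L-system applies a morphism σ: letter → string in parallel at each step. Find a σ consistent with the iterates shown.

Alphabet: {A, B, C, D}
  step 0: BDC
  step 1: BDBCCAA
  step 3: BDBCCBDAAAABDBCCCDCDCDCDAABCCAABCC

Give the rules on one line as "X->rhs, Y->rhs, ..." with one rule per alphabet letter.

  step 0 ⇒ step 1: BDC ⇒ BD·BCC·AA
    B ↦ BD
    C ↦ AA
    D ↦ BCC
    A ↦ CD  (constrained at step 1)

A->CD, B->BD, C->AA, D->BCC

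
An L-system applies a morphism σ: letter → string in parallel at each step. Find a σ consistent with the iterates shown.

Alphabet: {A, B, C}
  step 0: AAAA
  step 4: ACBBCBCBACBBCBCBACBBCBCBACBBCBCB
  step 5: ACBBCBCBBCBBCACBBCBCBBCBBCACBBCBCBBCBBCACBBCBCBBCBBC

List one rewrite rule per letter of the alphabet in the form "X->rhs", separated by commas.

  step 4 ⇒ step 5: ACBBCBCBACBBCBCBACBBCBCBACBBCBCB ⇒ AC·B·BC·BC·B·BC·B·BC·AC·B·BC·BC·B·BC·B·BC·AC·B·BC·BC·B·BC·B·BC·AC·B·BC·BC·B·BC·B·BC
    A ↦ AC
    B ↦ BC
    C ↦ B

A->AC, B->BC, C->B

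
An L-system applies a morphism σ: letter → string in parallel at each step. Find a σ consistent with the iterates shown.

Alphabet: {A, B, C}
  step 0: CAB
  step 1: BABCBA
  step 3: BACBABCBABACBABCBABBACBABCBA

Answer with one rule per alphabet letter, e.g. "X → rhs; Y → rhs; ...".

  step 0 ⇒ step 1: CAB ⇒ BA·B·CBA
    A ↦ B
    B ↦ CBA
    C ↦ BA

A->B, B->CBA, C->BA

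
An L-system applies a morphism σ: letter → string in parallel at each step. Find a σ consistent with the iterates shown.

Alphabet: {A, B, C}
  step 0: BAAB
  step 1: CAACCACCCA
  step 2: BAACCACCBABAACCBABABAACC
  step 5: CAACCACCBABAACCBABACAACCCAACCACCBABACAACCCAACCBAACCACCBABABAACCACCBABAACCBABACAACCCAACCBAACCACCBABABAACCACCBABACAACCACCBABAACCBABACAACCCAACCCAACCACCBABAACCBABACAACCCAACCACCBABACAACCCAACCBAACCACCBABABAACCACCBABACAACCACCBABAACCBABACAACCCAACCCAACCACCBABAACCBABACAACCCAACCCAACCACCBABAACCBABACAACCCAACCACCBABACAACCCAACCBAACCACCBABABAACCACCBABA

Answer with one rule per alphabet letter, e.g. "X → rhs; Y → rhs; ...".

  step 1 ⇒ step 2: CAACCACCCA ⇒ BA·ACC·ACC·BA·BA·ACC·BA·BA·BA·ACC
    A ↦ ACC
    C ↦ BA
  step 0 ⇒ step 1: BAAB ⇒ CA·ACC·ACC·CA
    B ↦ CA

A->ACC, B->CA, C->BA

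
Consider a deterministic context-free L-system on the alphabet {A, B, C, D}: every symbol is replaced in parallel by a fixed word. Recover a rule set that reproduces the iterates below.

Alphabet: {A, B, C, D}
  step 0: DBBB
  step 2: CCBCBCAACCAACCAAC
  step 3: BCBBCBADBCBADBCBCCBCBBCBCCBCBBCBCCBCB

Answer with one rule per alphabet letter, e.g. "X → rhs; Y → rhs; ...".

A->C, B->AD, C->BCB, D->AAC

  step 2 ⇒ step 3: CCBCBCAACCAACCAAC ⇒ BCB·BCB·AD·BCB·AD·BCB·C·C·BCB·BCB·C·C·BCB·BCB·C·C·BCB
    A ↦ C
    B ↦ AD
    C ↦ BCB
    D ↦ AAC  (constrained at step 0)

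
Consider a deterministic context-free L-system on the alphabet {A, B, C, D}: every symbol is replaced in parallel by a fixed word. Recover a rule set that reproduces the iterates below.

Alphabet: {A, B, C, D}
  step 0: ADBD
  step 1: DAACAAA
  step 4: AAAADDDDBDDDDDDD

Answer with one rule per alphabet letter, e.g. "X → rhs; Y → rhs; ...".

  step 0 ⇒ step 1: ADBD ⇒ D·AA·CA·AA
    A ↦ D
    B ↦ CA
    D ↦ AA
    C ↦ B  (constrained at step 1)

A->D, B->CA, C->B, D->AA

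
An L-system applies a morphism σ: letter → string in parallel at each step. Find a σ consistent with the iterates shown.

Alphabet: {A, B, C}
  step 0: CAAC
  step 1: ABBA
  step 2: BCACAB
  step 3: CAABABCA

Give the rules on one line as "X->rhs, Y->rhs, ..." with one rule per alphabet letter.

  step 2 ⇒ step 3: BCACAB ⇒ CA·A·B·A·B·CA
    A ↦ B
    B ↦ CA
    C ↦ A

A->B, B->CA, C->A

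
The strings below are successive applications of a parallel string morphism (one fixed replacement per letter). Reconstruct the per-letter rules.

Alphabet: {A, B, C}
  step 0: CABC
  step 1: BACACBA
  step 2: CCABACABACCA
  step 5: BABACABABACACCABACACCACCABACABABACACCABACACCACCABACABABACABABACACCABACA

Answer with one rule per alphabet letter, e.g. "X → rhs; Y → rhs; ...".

A->CA, B->C, C->BA

  step 1 ⇒ step 2: BACACBA ⇒ C·CA·BA·CA·BA·C·CA
    A ↦ CA
    B ↦ C
    C ↦ BA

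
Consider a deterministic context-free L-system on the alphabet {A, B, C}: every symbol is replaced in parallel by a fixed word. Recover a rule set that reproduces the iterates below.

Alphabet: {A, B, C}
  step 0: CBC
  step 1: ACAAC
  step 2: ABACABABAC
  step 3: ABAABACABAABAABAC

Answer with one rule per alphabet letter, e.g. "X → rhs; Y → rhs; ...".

A->AB, B->A, C->AC

  step 2 ⇒ step 3: ABACABABAC ⇒ AB·A·AB·AC·AB·A·AB·A·AB·AC
    A ↦ AB
    B ↦ A
    C ↦ AC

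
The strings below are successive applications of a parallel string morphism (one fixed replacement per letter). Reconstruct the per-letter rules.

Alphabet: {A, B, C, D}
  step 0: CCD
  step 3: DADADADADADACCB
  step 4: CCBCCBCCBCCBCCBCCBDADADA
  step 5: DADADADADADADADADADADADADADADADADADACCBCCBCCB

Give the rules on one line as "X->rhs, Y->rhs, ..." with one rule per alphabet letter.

A->CB, B->DA, C->DA, D->C

  step 4 ⇒ step 5: CCBCCBCCBCCBCCBCCBDADADA ⇒ DA·DA·DA·DA·DA·DA·DA·DA·DA·DA·DA·DA·DA·DA·DA·DA·DA·DA·C·CB·C·CB·C·CB
    A ↦ CB
    B ↦ DA
    C ↦ DA
    D ↦ C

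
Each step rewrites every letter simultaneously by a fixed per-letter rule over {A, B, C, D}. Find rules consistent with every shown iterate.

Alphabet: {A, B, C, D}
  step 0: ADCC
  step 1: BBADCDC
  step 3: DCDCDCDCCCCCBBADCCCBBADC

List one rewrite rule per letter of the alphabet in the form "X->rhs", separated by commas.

A->B, B->CC, C->DC, D->BA

  step 0 ⇒ step 1: ADCC ⇒ B·BA·DC·DC
    A ↦ B
    C ↦ DC
    D ↦ BA
    B ↦ CC  (constrained at step 1)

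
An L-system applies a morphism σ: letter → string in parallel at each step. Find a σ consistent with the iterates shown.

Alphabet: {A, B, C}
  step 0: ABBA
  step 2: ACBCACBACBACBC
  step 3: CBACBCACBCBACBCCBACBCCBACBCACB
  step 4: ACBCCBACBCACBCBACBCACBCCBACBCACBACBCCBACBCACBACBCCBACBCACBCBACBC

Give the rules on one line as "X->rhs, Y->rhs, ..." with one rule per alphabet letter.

A->CB, B->C, C->ACB

  step 3 ⇒ step 4: CBACBCACBCBACBCCBACBCCBACBCACB ⇒ ACB·C·CB·ACB·C·ACB·CB·ACB·C·ACB·C·CB·ACB·C·ACB·ACB·C·CB·ACB·C·ACB·ACB·C·CB·ACB·C·ACB·CB·ACB·C
    A ↦ CB
    B ↦ C
    C ↦ ACB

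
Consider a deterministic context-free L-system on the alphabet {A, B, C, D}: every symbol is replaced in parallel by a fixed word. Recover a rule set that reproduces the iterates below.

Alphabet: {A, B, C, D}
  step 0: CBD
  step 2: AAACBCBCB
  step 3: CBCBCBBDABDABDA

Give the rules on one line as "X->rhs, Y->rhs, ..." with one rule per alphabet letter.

  step 2 ⇒ step 3: AAACBCBCB ⇒ CB·CB·CB·BD·A·BD·A·BD·A
    A ↦ CB
    B ↦ A
    C ↦ BD
    D ↦ AA  (constrained at step 0)

A->CB, B->A, C->BD, D->AA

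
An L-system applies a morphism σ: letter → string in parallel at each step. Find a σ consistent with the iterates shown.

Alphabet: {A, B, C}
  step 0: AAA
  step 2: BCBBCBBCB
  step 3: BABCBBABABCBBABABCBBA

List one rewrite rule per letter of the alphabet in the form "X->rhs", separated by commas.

A->C, B->BA, C->BCB

  step 2 ⇒ step 3: BCBBCBBCB ⇒ BA·BCB·BA·BA·BCB·BA·BA·BCB·BA
    B ↦ BA
    C ↦ BCB
    A ↦ C  (constrained at step 0)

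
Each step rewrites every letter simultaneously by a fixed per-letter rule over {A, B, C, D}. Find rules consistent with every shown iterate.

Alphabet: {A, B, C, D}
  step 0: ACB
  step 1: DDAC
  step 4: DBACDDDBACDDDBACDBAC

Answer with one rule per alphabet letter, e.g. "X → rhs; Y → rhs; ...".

  step 0 ⇒ step 1: ACB ⇒ D·D·AC
    A ↦ D
    B ↦ AC
    C ↦ D
    D ↦ DB  (constrained at step 1)

A->D, B->AC, C->D, D->DB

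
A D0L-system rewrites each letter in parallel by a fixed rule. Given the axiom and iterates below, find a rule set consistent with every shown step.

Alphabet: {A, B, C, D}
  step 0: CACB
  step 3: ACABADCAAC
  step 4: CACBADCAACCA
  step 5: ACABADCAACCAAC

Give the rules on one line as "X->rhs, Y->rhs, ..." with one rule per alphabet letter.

A->C, B->BAD, C->A, D->A

  step 4 ⇒ step 5: CACBADCAACCA ⇒ A·C·A·BAD·C·A·A·C·C·A·A·C
    A ↦ C
    B ↦ BAD
    C ↦ A
    D ↦ A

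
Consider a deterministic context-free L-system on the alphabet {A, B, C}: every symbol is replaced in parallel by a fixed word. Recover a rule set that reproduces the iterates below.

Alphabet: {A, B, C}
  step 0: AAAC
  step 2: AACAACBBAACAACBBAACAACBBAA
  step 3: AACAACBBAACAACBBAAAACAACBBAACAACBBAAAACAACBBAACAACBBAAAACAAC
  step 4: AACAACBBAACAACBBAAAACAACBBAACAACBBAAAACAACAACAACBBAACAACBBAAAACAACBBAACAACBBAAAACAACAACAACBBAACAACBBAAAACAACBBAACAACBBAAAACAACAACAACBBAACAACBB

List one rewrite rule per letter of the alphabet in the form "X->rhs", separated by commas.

A->AAC, B->A, C->BB

  step 3 ⇒ step 4: AACAACBBAACAACBBAAAACAACBBAACAACBBAAAACAACBBAACAACBBAAAACAAC ⇒ AAC·AAC·BB·AAC·AAC·BB·A·A·AAC·AAC·BB·AAC·AAC·BB·A·A·AAC·AAC·AAC·AAC·BB·AAC·AAC·BB·A·A·AAC·AAC·BB·AAC·AAC·BB·A·A·AAC·AAC·AAC·AAC·BB·AAC·AAC·BB·A·A·AAC·AAC·BB·AAC·AAC·BB·A·A·AAC·AAC·AAC·AAC·BB·AAC·AAC·BB
    A ↦ AAC
    B ↦ A
    C ↦ BB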